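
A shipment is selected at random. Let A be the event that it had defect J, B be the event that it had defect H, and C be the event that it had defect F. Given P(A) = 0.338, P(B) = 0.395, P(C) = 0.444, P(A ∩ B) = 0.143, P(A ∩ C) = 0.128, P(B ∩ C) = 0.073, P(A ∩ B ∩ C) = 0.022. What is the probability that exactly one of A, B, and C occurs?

P(exactly one) = 0.338 + 0.395 + 0.444 − 2·0.143 − 2·0.128 − 2·0.073 + 3·0.022 = 0.555

0.555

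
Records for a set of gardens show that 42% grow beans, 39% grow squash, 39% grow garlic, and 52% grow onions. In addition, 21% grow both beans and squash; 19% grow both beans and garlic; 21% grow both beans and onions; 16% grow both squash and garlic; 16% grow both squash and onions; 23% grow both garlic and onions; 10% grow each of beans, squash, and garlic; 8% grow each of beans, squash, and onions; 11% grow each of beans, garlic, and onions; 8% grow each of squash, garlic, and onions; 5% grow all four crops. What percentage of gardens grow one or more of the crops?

Inclusion–exclusion gives
P(≥1) = 42 + 39 + 39 + 52 − 21 − 19 − 21 − 16 − 16 − 23 + 10 + 8 + 11 + 8 − 5 = 88%

88%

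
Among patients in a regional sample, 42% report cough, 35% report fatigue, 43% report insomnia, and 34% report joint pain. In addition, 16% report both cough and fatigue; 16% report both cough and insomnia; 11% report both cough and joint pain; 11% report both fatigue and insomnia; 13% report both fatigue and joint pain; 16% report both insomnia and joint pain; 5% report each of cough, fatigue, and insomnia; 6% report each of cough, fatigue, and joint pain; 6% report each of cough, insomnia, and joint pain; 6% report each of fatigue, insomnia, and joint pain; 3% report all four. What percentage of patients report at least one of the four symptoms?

91%

P(union) = 42 + 35 + 43 + 34 − 16 − 16 − 11 − 11 − 13 − 16 + 5 + 6 + 6 + 6 − 3 = 91%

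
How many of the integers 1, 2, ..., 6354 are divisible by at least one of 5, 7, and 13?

2331

By inclusion–exclusion:
⌊6354/5⌋ + ⌊6354/7⌋ + ⌊6354/13⌋ − ⌊6354/35⌋ − ⌊6354/65⌋ − ⌊6354/91⌋ + ⌊6354/455⌋ = 1270 + 907 + 488 − 181 − 97 − 69 + 13 = 2331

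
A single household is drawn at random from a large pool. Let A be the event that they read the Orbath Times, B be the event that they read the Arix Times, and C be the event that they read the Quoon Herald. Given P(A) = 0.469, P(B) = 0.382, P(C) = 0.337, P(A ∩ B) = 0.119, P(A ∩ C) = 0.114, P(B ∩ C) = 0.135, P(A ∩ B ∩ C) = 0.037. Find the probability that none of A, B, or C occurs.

0.143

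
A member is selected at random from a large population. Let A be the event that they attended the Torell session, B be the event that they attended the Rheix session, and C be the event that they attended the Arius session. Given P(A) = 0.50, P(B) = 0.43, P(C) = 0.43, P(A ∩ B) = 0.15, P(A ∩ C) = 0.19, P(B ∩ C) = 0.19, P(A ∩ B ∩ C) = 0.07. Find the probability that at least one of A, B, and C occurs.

0.90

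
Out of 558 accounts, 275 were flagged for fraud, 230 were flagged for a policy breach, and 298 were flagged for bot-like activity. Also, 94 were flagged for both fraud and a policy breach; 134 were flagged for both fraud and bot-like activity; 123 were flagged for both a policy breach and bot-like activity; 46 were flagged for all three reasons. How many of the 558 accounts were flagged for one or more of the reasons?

N(≥1) = 275 + 230 + 298 − 94 − 134 − 123 + 46 = 498

498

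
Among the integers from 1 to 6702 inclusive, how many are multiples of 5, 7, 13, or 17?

2710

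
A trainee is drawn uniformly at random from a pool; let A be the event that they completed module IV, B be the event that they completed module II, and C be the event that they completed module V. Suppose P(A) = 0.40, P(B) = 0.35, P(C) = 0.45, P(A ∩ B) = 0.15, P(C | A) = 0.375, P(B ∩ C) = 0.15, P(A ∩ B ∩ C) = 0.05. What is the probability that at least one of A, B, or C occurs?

0.80

P(A ∩ C) = P(A)·P(C|A) = 0.40 × 0.375 = 0.15
P(A ∪ B ∪ C) = 0.40 + 0.35 + 0.45 − 0.15 − 0.15 − 0.15 + 0.05 = 0.80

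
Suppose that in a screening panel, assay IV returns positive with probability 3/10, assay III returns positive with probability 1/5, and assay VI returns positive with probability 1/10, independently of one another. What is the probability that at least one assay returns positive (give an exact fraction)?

P(none) = (1 − 3/10) × (1 − 1/5) × (1 − 1/10) = 7/10 × 4/5 × 9/10 = 63/125
P(at least one) = 1 − 63/125 = 62/125

62/125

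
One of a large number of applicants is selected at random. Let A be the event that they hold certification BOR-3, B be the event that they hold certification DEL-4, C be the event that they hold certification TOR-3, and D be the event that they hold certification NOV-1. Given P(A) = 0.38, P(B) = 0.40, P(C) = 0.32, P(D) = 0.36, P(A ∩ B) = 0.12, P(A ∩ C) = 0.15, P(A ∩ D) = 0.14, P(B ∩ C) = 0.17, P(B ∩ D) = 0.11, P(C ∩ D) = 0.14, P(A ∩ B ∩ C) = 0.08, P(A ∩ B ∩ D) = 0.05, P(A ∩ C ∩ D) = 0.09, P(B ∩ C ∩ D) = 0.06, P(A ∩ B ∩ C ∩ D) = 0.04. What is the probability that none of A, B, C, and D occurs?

P(A ∪ B ∪ C ∪ D) = 0.38 + 0.40 + 0.32 + 0.36 − 0.12 − 0.15 − 0.14 − 0.17 − 0.11 − 0.14 + 0.08 + 0.05 + 0.09 + 0.06 − 0.04 = 0.87
P(none) = 1 − 0.87 = 0.13

0.13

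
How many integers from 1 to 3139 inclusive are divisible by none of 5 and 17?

floor(3139/5) + floor(3139/17) − floor(3139/85) = 627 + 184 − 36 = 775
3139 − 775 = 2364

2364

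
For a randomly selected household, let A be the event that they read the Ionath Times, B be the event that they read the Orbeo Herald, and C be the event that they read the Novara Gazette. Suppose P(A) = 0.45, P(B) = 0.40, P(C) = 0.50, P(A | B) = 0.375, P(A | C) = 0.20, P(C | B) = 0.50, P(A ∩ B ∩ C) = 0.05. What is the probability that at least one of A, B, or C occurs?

P(A ∩ B) = P(B)·P(A|B) = 0.40 × 0.375 = 0.15
P(A ∩ C) = P(C)·P(A|C) = 0.50 × 0.20 = 0.10
P(B ∩ C) = P(B)·P(C|B) = 0.40 × 0.50 = 0.20
P(A ∪ B ∪ C) = 0.45 + 0.40 + 0.50 − 0.15 − 0.10 − 0.20 + 0.05 = 0.95

0.95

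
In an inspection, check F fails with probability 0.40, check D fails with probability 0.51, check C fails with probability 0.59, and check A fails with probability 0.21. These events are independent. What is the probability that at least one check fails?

0.9047734

P(none) = (1 − 0.40) × (1 − 0.51) × (1 − 0.59) × (1 − 0.21) = 0.60 × 0.49 × 0.41 × 0.79 = 0.0952266
P(at least one) = 1 − 0.0952266 = 0.9047734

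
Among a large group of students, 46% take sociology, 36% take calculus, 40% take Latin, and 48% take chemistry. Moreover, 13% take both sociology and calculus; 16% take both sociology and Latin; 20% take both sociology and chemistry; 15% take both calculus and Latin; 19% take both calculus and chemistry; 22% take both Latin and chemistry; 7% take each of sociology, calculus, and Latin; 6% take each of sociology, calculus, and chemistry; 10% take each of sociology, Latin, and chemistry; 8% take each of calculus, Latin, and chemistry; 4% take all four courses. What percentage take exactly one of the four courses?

By inclusion–exclusion (exactly-one form):
P(exactly one) = 46 + 36 + 40 + 48 − 2·13 − 2·16 − 2·20 − 2·15 − 2·19 − 2·22 + 3·7 + 3·6 + 3·10 + 3·8 − 4·4 = 37%

37%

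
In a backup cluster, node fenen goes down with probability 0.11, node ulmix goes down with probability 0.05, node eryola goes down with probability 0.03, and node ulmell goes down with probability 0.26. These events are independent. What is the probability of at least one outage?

Since the events are independent, P(none) is the product of the individual non-occurrence probabilities.
P(none) = (1 − 0.11) × (1 − 0.05) × (1 − 0.03) × (1 − 0.26) = 0.89 × 0.95 × 0.97 × 0.74 = 0.6068999
P(at least one) = 1 − 0.6068999 = 0.3931001

0.3931001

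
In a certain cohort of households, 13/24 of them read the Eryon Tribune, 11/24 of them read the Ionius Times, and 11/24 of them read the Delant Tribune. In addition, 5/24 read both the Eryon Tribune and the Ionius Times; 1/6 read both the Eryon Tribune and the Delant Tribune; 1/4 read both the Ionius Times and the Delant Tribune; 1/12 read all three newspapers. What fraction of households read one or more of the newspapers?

P(≥1) = 13/24 + 11/24 + 11/24 − 5/24 − 1/6 − 1/4 + 1/12 = 11/12

11/12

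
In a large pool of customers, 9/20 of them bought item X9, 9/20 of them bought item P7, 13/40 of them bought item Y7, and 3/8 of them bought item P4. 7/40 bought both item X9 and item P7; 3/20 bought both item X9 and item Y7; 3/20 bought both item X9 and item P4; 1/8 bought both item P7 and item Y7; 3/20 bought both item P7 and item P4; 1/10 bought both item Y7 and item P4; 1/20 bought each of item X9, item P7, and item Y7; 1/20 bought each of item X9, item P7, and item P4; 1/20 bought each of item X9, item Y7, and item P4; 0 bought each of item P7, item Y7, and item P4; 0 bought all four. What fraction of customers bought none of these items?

By inclusion-exclusion,
P(at least one) = 9/20 + 9/20 + 13/40 + 3/8 − 7/40 − 3/20 − 3/20 − 1/8 − 3/20 − 1/10 + 1/20 + 1/20 + 1/20 + 0 − 0 = 9/10
P(none) = 1 − 9/10 = 1/10

1/10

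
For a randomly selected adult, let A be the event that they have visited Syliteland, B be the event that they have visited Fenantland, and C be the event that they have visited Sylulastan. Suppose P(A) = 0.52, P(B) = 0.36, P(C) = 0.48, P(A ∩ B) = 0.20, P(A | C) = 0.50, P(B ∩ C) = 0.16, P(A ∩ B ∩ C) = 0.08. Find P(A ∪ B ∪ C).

P(A ∩ C) = P(C)·P(A|C) = 0.48 × 0.50 = 0.24
Apply inclusion-exclusion:
P(A ∪ B ∪ C) = 0.52 + 0.36 + 0.48 − 0.20 − 0.24 − 0.16 + 0.08 = 0.84

0.84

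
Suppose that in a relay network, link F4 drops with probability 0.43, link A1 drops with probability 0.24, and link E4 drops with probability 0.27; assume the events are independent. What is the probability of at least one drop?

0.683764

P(none) = (1 − 0.43) × (1 − 0.24) × (1 − 0.27) = 0.57 × 0.76 × 0.73 = 0.316236
P(at least one) = 1 − 0.316236 = 0.683764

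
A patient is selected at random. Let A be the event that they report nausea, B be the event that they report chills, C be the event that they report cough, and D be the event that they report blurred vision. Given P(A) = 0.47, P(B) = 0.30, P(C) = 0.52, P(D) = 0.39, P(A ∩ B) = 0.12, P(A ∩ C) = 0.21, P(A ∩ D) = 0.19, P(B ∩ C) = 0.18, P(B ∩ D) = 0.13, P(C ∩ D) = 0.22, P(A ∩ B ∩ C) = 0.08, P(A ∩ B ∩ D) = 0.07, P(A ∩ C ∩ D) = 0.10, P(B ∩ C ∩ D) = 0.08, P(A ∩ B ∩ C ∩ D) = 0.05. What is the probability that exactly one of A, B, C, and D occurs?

0.37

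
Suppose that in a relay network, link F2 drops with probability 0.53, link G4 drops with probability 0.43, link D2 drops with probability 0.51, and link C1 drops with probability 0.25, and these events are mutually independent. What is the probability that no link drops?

0.09845325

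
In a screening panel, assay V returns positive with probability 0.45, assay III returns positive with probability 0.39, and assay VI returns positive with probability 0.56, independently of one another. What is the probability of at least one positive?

0.85238

Since the events are independent, P(none) is the product of the individual non-occurrence probabilities.
P(none) = (1 − 0.45) × (1 − 0.39) × (1 − 0.56) = 0.55 × 0.61 × 0.44 = 0.14762
P(at least one) = 1 − 0.14762 = 0.85238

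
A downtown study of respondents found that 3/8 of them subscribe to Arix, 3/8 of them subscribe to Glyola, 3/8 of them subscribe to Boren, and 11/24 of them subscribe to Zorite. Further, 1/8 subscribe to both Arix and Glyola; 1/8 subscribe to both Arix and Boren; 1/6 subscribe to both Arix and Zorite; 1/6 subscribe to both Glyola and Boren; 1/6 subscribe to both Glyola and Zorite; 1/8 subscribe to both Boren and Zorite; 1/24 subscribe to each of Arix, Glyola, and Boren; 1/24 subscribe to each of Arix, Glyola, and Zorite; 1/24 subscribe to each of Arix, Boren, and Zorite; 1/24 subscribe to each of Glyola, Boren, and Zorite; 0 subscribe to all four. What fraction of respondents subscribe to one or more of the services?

7/8

Inclusion–exclusion gives
P(union) = 3/8 + 3/8 + 3/8 + 11/24 − 1/8 − 1/8 − 1/6 − 1/6 − 1/6 − 1/8 + 1/24 + 1/24 + 1/24 + 1/24 − 0 = 7/8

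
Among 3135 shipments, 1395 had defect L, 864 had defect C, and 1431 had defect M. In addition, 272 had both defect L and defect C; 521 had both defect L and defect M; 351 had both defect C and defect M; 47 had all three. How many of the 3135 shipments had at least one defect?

Using inclusion–exclusion:
N(≥1) = 1395 + 864 + 1431 − 272 − 521 − 351 + 47 = 2593

2593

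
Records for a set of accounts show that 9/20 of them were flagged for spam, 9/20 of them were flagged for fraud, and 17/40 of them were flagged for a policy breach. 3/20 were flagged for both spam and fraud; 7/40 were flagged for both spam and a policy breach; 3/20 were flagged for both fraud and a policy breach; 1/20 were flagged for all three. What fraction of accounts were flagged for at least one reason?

9/10

By inclusion–exclusion:
P(at least one) = 9/20 + 9/20 + 17/40 − 3/20 − 7/40 − 3/20 + 1/20 = 9/10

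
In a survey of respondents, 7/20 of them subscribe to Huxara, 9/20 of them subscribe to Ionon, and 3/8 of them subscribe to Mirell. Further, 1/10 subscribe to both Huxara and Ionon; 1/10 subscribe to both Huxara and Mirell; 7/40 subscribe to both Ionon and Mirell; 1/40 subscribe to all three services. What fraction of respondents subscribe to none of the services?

7/40

By inclusion–exclusion:
P(union) = 7/20 + 9/20 + 3/8 − 1/10 − 1/10 − 7/40 + 1/40 = 33/40
P(none) = 1 − 33/40 = 7/40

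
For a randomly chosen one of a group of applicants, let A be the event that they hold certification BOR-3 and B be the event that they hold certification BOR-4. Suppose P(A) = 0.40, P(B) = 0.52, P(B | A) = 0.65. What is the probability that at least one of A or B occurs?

0.66

P(A ∩ B) = P(A)·P(B|A) = 0.40 × 0.65 = 0.26
Using inclusion–exclusion:
P(A ∪ B) = 0.40 + 0.52 − 0.26 = 0.66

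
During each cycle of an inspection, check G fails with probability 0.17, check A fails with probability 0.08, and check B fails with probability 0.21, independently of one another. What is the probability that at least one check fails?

P(none) = (1 − 0.17) × (1 − 0.08) × (1 − 0.21) = 0.83 × 0.92 × 0.79 = 0.603244
P(at least one) = 1 − 0.603244 = 0.396756

0.396756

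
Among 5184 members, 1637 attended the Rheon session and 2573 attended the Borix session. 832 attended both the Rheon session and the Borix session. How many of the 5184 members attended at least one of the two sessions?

By inclusion-exclusion,
N(≥1) = 1637 + 2573 − 832 = 3378

3378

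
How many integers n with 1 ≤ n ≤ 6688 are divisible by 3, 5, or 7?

3630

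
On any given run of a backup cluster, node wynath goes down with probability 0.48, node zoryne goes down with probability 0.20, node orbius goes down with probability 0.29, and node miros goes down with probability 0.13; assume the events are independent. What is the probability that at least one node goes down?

0.7430368

P(none) = (1 − 0.48) × (1 − 0.20) × (1 − 0.29) × (1 − 0.13) = 0.52 × 0.80 × 0.71 × 0.87 = 0.2569632
P(at least one) = 1 − 0.2569632 = 0.7430368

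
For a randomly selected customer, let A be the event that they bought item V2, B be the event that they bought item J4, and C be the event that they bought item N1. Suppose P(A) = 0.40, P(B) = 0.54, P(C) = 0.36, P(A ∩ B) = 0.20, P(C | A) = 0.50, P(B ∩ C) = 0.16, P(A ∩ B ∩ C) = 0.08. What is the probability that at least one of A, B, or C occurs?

P(A ∩ C) = P(A)·P(C|A) = 0.40 × 0.50 = 0.20
Apply inclusion-exclusion:
P(A ∪ B ∪ C) = 0.40 + 0.54 + 0.36 − 0.20 − 0.20 − 0.16 + 0.08 = 0.82

0.82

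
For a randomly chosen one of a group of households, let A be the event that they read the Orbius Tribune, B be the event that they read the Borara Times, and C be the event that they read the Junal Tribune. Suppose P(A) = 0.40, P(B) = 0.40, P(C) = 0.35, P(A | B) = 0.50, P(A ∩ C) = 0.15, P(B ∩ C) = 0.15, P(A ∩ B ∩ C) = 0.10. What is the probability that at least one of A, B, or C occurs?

0.75

P(A ∩ B) = P(B)·P(A|B) = 0.40 × 0.50 = 0.20
P(A ∪ B ∪ C) = 0.40 + 0.40 + 0.35 − 0.20 − 0.15 − 0.15 + 0.10 = 0.75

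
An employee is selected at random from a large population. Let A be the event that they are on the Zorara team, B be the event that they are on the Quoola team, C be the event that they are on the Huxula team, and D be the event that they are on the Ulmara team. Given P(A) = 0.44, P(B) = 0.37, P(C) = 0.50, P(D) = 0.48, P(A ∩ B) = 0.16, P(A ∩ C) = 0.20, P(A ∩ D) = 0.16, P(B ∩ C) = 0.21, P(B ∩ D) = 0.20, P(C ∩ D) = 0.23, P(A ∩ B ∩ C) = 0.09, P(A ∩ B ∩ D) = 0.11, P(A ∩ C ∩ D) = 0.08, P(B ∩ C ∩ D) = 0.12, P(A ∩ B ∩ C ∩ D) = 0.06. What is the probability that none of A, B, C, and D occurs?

0.03

Inclusion–exclusion gives
P(A ∪ B ∪ C ∪ D) = 0.44 + 0.37 + 0.50 + 0.48 − 0.16 − 0.20 − 0.16 − 0.21 − 0.20 − 0.23 + 0.09 + 0.11 + 0.08 + 0.12 − 0.06 = 0.97
P(none) = 1 − 0.97 = 0.03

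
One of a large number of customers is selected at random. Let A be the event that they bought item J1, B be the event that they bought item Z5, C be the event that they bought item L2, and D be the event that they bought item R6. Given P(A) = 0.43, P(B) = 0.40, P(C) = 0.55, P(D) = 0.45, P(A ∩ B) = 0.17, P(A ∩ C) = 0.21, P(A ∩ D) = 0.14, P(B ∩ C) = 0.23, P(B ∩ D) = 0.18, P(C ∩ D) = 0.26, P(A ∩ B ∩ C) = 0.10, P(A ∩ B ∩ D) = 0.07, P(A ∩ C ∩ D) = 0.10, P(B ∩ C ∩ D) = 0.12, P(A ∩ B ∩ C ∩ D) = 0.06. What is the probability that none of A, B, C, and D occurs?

Apply inclusion-exclusion:
P(A ∪ B ∪ C ∪ D) = 0.43 + 0.40 + 0.55 + 0.45 − 0.17 − 0.21 − 0.14 − 0.23 − 0.18 − 0.26 + 0.10 + 0.07 + 0.10 + 0.12 − 0.06 = 0.97
P(none) = 1 − 0.97 = 0.03

0.03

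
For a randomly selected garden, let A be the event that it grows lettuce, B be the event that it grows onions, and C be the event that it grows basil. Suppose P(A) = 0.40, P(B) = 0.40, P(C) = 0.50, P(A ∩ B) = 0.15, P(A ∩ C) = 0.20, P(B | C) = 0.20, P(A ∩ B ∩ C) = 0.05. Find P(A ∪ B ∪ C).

P(B ∩ C) = P(C)·P(B|C) = 0.50 × 0.20 = 0.10
P(A ∪ B ∪ C) = 0.40 + 0.40 + 0.50 − 0.15 − 0.20 − 0.10 + 0.05 = 0.90

0.90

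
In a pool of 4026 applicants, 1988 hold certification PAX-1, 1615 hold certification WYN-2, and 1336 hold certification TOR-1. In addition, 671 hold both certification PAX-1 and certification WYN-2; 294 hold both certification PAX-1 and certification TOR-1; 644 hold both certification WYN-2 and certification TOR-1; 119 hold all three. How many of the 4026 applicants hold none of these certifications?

577

By inclusion-exclusion,
|union| = 1988 + 1615 + 1336 − 671 − 294 − 644 + 119 = 3449
None: 4026 − 3449 = 577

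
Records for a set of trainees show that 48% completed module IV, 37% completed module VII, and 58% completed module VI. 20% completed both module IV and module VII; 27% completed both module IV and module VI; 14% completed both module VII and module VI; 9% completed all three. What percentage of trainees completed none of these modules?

Inclusion–exclusion gives
P(≥1) = 48 + 37 + 58 − 20 − 27 − 14 + 9 = 91%
P(none) = 100% − 91% = 9%

9%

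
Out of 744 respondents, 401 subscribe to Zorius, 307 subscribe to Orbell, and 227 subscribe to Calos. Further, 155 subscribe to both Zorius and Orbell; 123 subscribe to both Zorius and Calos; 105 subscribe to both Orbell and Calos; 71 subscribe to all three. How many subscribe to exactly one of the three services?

382

N(exactly one) = 401 + 307 + 227 − 2·155 − 2·123 − 2·105 + 3·71 = 382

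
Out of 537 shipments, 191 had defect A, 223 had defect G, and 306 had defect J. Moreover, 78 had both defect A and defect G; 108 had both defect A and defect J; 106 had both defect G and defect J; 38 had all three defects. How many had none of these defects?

Using inclusion–exclusion:
|union| = 191 + 223 + 306 − 78 − 108 − 106 + 38 = 466
None: 537 − 466 = 71

71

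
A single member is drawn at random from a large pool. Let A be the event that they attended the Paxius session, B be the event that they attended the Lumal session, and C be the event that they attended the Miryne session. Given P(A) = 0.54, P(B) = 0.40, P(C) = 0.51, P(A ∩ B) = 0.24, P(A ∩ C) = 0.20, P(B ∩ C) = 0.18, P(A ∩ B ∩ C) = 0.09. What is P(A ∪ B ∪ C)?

0.92

Apply inclusion-exclusion:
P(A ∪ B ∪ C) = 0.54 + 0.40 + 0.51 − 0.24 − 0.20 − 0.18 + 0.09 = 0.92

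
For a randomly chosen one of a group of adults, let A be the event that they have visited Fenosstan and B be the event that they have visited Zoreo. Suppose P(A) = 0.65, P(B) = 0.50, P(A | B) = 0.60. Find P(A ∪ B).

0.85

P(A ∩ B) = P(B)·P(A|B) = 0.50 × 0.60 = 0.30
P(A ∪ B) = 0.65 + 0.50 − 0.30 = 0.85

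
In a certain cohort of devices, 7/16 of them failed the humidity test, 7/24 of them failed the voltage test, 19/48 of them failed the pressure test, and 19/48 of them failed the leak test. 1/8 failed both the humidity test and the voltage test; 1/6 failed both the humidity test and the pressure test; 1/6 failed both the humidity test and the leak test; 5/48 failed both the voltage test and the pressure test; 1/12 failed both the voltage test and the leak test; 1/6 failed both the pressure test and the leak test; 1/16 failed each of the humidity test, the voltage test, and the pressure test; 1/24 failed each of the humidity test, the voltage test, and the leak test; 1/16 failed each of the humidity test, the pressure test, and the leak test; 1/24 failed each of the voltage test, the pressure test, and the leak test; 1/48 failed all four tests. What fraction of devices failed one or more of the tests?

Inclusion–exclusion gives
P(union) = 7/16 + 7/24 + 19/48 + 19/48 − 1/8 − 1/6 − 1/6 − 5/48 − 1/12 − 1/6 + 1/16 + 1/24 + 1/16 + 1/24 − 1/48 = 43/48

43/48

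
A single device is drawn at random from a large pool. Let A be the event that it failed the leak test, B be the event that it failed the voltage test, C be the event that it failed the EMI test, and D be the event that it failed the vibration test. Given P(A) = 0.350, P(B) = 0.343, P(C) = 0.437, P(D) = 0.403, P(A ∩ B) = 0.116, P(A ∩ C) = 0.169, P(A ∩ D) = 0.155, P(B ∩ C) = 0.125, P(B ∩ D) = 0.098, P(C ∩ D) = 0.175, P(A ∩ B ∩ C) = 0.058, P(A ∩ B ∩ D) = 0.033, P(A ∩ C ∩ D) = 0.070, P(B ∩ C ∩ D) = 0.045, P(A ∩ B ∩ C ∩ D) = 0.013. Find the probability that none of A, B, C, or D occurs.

0.112

Using inclusion–exclusion:
P(A ∪ B ∪ C ∪ D) = 0.350 + 0.343 + 0.437 + 0.403 − 0.116 − 0.169 − 0.155 − 0.125 − 0.098 − 0.175 + 0.058 + 0.033 + 0.070 + 0.045 − 0.013 = 0.888
P(none) = 1 − 0.888 = 0.112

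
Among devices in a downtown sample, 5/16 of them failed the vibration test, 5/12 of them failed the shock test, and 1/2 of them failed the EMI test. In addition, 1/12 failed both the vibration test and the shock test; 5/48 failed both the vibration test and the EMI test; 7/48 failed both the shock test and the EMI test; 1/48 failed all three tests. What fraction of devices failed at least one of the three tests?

11/12

By inclusion-exclusion,
P(at least one) = 5/16 + 5/12 + 1/2 − 1/12 − 5/48 − 7/48 + 1/48 = 11/12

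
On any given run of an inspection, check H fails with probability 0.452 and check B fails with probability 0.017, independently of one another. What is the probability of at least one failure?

0.461316

P(none) = (1 − 0.452) × (1 − 0.017) = 0.548 × 0.983 = 0.538684
P(at least one) = 1 − 0.538684 = 0.461316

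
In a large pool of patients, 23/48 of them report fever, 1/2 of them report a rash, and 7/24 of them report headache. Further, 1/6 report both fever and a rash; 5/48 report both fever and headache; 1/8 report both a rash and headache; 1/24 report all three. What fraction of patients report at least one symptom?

P(at least one) = 23/48 + 1/2 + 7/24 − 1/6 − 5/48 − 1/8 + 1/24 = 11/12

11/12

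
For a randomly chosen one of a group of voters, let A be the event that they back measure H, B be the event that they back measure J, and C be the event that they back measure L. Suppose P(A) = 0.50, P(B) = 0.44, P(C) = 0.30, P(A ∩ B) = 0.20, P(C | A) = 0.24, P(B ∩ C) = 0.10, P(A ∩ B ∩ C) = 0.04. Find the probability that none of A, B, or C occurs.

P(A ∩ C) = P(A)·P(C|A) = 0.50 × 0.24 = 0.12
Inclusion–exclusion gives
P(A ∪ B ∪ C) = 0.50 + 0.44 + 0.30 − 0.20 − 0.12 − 0.10 + 0.04 = 0.86
P(none) = 1 − 0.86 = 0.14

0.14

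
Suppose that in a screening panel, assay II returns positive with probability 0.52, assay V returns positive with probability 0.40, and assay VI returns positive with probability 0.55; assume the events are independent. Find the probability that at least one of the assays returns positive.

0.8704

Since the events are independent, P(none) is the product of the individual non-occurrence probabilities.
P(none) = (1 − 0.52) × (1 − 0.40) × (1 − 0.55) = 0.48 × 0.60 × 0.45 = 0.1296
P(at least one) = 1 − 0.1296 = 0.8704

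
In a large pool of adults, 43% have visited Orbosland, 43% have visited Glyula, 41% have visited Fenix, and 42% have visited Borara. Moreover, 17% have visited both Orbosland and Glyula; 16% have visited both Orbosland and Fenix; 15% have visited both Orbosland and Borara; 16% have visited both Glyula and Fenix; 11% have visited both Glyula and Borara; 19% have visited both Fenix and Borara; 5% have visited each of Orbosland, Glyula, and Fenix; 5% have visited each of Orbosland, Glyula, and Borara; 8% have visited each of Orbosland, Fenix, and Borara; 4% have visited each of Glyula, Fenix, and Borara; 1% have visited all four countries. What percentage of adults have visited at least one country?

P(union) = 43 + 43 + 41 + 42 − 17 − 16 − 15 − 16 − 11 − 19 + 5 + 5 + 8 + 4 − 1 = 96%

96%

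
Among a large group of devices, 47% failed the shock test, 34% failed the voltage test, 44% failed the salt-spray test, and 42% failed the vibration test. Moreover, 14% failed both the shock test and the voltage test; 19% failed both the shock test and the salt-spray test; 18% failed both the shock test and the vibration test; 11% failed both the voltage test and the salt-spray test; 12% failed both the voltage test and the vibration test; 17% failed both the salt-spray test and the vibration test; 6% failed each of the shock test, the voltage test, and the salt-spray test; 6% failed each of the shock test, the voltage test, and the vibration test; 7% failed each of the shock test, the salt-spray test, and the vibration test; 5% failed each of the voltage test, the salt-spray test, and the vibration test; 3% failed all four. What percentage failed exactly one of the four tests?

45%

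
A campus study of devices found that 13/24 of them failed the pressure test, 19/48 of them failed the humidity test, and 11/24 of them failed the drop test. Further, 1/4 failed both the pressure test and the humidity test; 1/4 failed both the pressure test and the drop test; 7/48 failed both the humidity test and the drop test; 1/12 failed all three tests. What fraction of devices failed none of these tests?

Inclusion–exclusion gives
P(≥1) = 13/24 + 19/48 + 11/24 − 1/4 − 1/4 − 7/48 + 1/12 = 5/6
P(none) = 1 − 5/6 = 1/6

1/6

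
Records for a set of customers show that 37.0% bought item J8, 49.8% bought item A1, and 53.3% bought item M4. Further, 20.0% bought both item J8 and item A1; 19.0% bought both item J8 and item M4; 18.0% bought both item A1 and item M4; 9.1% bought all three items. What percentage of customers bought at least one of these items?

Apply inclusion-exclusion:
P(≥1) = 37.0 + 49.8 + 53.3 − 20.0 − 19.0 − 18.0 + 9.1 = 92.2%

92.2%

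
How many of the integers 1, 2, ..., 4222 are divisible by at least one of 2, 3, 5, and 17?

3162

By inclusion–exclusion:
2111 + 1407 + 844 + 248 − 703 − 422 − 124 − 281 − 82 − 49 + 140 + 41 + 24 + 16 − 8 = 3162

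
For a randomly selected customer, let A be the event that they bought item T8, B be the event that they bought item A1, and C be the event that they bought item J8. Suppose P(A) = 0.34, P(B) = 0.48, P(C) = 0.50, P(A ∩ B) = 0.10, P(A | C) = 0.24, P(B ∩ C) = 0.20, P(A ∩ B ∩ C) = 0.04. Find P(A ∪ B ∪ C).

0.94

P(A ∩ C) = P(C)·P(A|C) = 0.50 × 0.24 = 0.12
Using inclusion–exclusion:
P(A ∪ B ∪ C) = 0.34 + 0.48 + 0.50 − 0.10 − 0.12 − 0.20 + 0.04 = 0.94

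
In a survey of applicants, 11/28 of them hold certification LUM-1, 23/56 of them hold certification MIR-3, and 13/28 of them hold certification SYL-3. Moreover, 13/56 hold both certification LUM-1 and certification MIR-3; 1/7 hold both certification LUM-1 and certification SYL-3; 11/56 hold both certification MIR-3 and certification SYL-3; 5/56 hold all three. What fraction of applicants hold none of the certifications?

By inclusion-exclusion,
P(union) = 11/28 + 23/56 + 13/28 − 13/56 − 1/7 − 11/56 + 5/56 = 11/14
P(none) = 1 − 11/14 = 3/14

3/14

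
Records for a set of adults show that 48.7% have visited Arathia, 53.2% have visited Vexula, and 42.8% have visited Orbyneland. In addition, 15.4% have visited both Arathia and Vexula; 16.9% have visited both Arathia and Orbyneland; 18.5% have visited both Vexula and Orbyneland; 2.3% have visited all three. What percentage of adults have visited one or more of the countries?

By inclusion-exclusion,
P(at least one) = 48.7 + 53.2 + 42.8 − 15.4 − 16.9 − 18.5 + 2.3 = 96.2%

96.2%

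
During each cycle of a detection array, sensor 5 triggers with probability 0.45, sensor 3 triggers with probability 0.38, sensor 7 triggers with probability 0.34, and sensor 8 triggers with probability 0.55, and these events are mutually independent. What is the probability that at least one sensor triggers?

Independence gives P(none) = ∏(1 − pᵢ).
P(none) = (1 − 0.45) × (1 − 0.38) × (1 − 0.34) × (1 − 0.55) = 0.55 × 0.62 × 0.66 × 0.45 = 0.101277
P(at least one) = 1 − 0.101277 = 0.898723

0.898723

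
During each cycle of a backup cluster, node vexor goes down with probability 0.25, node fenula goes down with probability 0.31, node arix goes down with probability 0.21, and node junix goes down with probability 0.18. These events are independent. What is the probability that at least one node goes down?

0.6647635

P(none) = (1 − 0.25) × (1 − 0.31) × (1 − 0.21) × (1 − 0.18) = 0.75 × 0.69 × 0.79 × 0.82 = 0.3352365
P(at least one) = 1 − 0.3352365 = 0.6647635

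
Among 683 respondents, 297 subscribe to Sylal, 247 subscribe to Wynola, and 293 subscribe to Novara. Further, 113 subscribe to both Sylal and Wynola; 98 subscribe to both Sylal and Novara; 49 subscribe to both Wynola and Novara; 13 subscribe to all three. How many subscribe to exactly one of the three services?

356

N(exactly one) = 297 + 247 + 293 − 2·113 − 2·98 − 2·49 + 3·13 = 356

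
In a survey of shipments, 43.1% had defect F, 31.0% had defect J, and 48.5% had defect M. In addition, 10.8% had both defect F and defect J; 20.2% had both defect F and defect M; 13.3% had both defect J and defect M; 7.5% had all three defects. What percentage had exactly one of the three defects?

Using the inclusion–exclusion count for exactly one event:
P(exactly one) = 43.1 + 31.0 + 48.5 − 2·10.8 − 2·20.2 − 2·13.3 + 3·7.5 = 56.5%

56.5%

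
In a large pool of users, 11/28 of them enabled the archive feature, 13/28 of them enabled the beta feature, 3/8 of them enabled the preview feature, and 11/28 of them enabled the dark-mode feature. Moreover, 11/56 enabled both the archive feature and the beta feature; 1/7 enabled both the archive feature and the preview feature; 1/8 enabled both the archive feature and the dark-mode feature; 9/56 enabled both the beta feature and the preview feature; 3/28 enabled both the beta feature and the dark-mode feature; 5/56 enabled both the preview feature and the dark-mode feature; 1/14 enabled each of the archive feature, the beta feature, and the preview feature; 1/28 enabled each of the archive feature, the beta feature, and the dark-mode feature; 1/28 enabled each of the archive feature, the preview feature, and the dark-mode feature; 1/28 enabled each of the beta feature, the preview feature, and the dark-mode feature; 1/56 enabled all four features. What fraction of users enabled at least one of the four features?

27/28

By inclusion-exclusion,
P(union) = 11/28 + 13/28 + 3/8 + 11/28 − 11/56 − 1/7 − 1/8 − 9/56 − 3/28 − 5/56 + 1/14 + 1/28 + 1/28 + 1/28 − 1/56 = 27/28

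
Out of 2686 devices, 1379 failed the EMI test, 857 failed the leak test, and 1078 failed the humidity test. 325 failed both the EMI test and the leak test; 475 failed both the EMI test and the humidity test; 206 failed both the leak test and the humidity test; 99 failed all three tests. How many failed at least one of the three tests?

|at least one| = 1379 + 857 + 1078 − 325 − 475 − 206 + 99 = 2407

2407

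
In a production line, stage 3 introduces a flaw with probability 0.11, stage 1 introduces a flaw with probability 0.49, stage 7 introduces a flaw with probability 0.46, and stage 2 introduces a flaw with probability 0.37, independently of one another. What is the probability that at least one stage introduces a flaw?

0.84558322

P(none) = (1 − 0.11) × (1 − 0.49) × (1 − 0.46) × (1 − 0.37) = 0.89 × 0.51 × 0.54 × 0.63 = 0.15441678
P(at least one) = 1 − 0.15441678 = 0.84558322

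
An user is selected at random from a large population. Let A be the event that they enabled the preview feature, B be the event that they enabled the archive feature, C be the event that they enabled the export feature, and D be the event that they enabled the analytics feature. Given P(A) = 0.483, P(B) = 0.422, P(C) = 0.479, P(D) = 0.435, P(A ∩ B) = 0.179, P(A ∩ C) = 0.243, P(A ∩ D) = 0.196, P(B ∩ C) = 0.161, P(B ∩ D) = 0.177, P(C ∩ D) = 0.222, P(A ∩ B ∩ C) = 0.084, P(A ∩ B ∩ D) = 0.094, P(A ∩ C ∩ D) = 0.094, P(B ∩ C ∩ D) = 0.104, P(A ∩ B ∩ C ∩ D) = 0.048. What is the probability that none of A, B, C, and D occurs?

Apply inclusion-exclusion:
P(A ∪ B ∪ C ∪ D) = 0.483 + 0.422 + 0.479 + 0.435 − 0.179 − 0.243 − 0.196 − 0.161 − 0.177 − 0.222 + 0.084 + 0.094 + 0.094 + 0.104 − 0.048 = 0.969
P(none) = 1 − 0.969 = 0.031

0.031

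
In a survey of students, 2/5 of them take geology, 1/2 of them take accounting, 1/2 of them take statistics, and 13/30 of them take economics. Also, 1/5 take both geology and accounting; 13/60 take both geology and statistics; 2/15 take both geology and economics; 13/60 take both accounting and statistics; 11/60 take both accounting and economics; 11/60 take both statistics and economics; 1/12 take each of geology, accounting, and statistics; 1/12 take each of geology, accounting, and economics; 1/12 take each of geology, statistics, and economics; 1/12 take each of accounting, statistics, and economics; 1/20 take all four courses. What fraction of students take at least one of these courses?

P(≥1) = 2/5 + 1/2 + 1/2 + 13/30 − 1/5 − 13/60 − 2/15 − 13/60 − 11/60 − 11/60 + 1/12 + 1/12 + 1/12 + 1/12 − 1/20 = 59/60

59/60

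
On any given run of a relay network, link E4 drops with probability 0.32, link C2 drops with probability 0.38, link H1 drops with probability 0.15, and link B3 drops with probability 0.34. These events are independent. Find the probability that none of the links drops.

0.2365176

Since the events are independent, P(none) is the product of the individual non-occurrence probabilities.
P(none) = (1 − 0.32) × (1 − 0.38) × (1 − 0.15) × (1 − 0.34) = 0.68 × 0.62 × 0.85 × 0.66 = 0.2365176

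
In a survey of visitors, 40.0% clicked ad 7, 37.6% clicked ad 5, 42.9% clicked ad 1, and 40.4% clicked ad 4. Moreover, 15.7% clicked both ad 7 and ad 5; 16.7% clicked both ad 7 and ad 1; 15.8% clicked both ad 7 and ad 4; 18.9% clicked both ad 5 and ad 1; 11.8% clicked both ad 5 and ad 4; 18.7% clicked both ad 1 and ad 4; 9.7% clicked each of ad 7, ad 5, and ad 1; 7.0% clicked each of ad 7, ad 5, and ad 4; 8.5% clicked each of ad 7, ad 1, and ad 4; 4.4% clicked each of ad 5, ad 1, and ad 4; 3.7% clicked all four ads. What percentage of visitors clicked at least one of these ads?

89.2%

Inclusion–exclusion gives
P(at least one) = 40.0 + 37.6 + 42.9 + 40.4 − 15.7 − 16.7 − 15.8 − 18.9 − 11.8 − 18.7 + 9.7 + 7.0 + 8.5 + 4.4 − 3.7 = 89.2%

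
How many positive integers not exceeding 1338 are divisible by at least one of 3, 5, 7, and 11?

781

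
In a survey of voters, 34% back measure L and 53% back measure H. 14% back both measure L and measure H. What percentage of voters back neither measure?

27%

Using inclusion–exclusion:
P(≥1) = 34 + 53 − 14 = 73%
P(none) = 100% − 73% = 27%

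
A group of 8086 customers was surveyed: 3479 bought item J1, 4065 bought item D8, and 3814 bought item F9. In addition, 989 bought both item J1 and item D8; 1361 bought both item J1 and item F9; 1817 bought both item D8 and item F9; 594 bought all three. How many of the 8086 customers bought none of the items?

|at least one| = 3479 + 4065 + 3814 − 989 − 1361 − 1817 + 594 = 7785
None: 8086 − 7785 = 301

301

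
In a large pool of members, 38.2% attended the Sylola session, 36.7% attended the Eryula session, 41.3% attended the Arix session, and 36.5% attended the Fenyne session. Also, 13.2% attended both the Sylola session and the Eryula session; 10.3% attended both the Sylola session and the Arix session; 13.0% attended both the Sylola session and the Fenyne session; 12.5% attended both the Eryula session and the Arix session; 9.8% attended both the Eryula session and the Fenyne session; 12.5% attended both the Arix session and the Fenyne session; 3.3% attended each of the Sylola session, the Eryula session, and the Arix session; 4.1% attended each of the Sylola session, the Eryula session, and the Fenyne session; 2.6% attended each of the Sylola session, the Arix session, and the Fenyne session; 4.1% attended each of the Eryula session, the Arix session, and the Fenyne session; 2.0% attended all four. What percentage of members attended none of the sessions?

6.5%

Apply inclusion-exclusion:
P(at least one) = 38.2 + 36.7 + 41.3 + 36.5 − 13.2 − 10.3 − 13.0 − 12.5 − 9.8 − 12.5 + 3.3 + 4.1 + 2.6 + 4.1 − 2.0 = 93.5%
P(none) = 100% − 93.5% = 6.5%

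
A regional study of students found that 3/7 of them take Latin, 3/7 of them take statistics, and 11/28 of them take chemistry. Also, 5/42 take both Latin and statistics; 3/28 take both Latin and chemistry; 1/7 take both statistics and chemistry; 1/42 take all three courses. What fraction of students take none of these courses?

P(union) = 3/7 + 3/7 + 11/28 − 5/42 − 3/28 − 1/7 + 1/42 = 19/21
P(none) = 1 − 19/21 = 2/21

2/21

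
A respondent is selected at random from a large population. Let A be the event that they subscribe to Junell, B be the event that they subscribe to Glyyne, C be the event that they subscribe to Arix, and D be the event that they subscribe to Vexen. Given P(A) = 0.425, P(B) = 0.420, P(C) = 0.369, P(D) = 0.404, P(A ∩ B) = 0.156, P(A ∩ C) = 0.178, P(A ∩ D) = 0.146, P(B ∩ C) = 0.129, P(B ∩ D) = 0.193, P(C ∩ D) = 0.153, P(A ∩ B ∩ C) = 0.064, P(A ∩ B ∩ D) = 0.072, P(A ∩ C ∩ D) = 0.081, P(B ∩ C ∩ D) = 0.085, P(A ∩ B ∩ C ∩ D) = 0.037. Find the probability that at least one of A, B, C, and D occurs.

0.928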